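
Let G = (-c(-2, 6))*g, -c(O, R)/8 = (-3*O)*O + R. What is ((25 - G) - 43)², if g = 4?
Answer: 30276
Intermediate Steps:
c(O, R) = -8*R + 24*O² (c(O, R) = -8*((-3*O)*O + R) = -8*(-3*O² + R) = -8*(R - 3*O²) = -8*R + 24*O²)
G = -192 (G = -(-8*6 + 24*(-2)²)*4 = -(-48 + 24*4)*4 = -(-48 + 96)*4 = -1*48*4 = -48*4 = -192)
((25 - G) - 43)² = ((25 - 1*(-192)) - 43)² = ((25 + 192) - 43)² = (217 - 43)² = 174² = 30276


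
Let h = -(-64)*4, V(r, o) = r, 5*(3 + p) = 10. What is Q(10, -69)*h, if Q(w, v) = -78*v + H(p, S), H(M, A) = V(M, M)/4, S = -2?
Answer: 1377728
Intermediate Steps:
p = -1 (p = -3 + (⅕)*10 = -3 + 2 = -1)
H(M, A) = M/4
Q(w, v) = -¼ - 78*v (Q(w, v) = -78*v + (¼)*(-1) = -78*v - ¼ = -¼ - 78*v)
h = 256 (h = -16*(-16) = 256)
Q(10, -69)*h = (-¼ - 78*(-69))*256 = (-¼ + 5382)*256 = (21527/4)*256 = 1377728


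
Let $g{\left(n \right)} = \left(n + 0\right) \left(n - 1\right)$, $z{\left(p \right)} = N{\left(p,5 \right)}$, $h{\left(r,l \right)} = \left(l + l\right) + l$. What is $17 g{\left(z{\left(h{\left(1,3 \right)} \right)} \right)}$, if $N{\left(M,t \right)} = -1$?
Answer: $34$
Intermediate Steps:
$h{\left(r,l \right)} = 3 l$ ($h{\left(r,l \right)} = 2 l + l = 3 l$)
$z{\left(p \right)} = -1$
$g{\left(n \right)} = n \left(-1 + n\right)$
$17 g{\left(z{\left(h{\left(1,3 \right)} \right)} \right)} = 17 \left(- (-1 - 1)\right) = 17 \left(\left(-1\right) \left(-2\right)\right) = 17 \cdot 2 = 34$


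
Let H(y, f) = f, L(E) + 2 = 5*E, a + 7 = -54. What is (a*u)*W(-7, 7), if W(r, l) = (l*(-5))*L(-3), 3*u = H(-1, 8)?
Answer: -290360/3 ≈ -96787.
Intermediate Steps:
a = -61 (a = -7 - 54 = -61)
L(E) = -2 + 5*E
u = 8/3 (u = (1/3)*8 = 8/3 ≈ 2.6667)
W(r, l) = 85*l (W(r, l) = (l*(-5))*(-2 + 5*(-3)) = (-5*l)*(-2 - 15) = -5*l*(-17) = 85*l)
(a*u)*W(-7, 7) = (-61*8/3)*(85*7) = -488/3*595 = -290360/3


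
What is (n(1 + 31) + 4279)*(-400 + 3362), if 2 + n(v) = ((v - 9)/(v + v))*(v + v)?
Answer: 12736600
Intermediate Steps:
n(v) = -11 + v (n(v) = -2 + ((v - 9)/(v + v))*(v + v) = -2 + ((-9 + v)/((2*v)))*(2*v) = -2 + ((-9 + v)*(1/(2*v)))*(2*v) = -2 + ((-9 + v)/(2*v))*(2*v) = -2 + (-9 + v) = -11 + v)
(n(1 + 31) + 4279)*(-400 + 3362) = ((-11 + (1 + 31)) + 4279)*(-400 + 3362) = ((-11 + 32) + 4279)*2962 = (21 + 4279)*2962 = 4300*2962 = 12736600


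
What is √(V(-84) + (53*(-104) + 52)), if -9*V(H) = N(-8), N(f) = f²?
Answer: 2*I*√12301/3 ≈ 73.94*I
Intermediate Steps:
V(H) = -64/9 (V(H) = -⅑*(-8)² = -⅑*64 = -64/9)
√(V(-84) + (53*(-104) + 52)) = √(-64/9 + (53*(-104) + 52)) = √(-64/9 + (-5512 + 52)) = √(-64/9 - 5460) = √(-49204/9) = 2*I*√12301/3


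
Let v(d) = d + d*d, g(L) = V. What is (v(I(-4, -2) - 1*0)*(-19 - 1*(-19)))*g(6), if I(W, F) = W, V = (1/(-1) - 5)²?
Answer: 0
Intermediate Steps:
V = 36 (V = (-1 - 5)² = (-6)² = 36)
g(L) = 36
v(d) = d + d²
(v(I(-4, -2) - 1*0)*(-19 - 1*(-19)))*g(6) = (((-4 - 1*0)*(1 + (-4 - 1*0)))*(-19 - 1*(-19)))*36 = (((-4 + 0)*(1 + (-4 + 0)))*(-19 + 19))*36 = (-4*(1 - 4)*0)*36 = (-4*(-3)*0)*36 = (12*0)*36 = 0*36 = 0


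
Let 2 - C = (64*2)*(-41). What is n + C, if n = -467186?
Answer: -461936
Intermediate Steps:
C = 5250 (C = 2 - 64*2*(-41) = 2 - 128*(-41) = 2 - 1*(-5248) = 2 + 5248 = 5250)
n + C = -467186 + 5250 = -461936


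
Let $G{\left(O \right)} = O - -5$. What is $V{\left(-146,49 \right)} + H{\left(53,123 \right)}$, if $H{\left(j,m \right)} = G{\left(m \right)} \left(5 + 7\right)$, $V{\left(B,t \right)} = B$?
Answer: $1390$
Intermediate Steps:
$G{\left(O \right)} = 5 + O$ ($G{\left(O \right)} = O + 5 = 5 + O$)
$H{\left(j,m \right)} = 60 + 12 m$ ($H{\left(j,m \right)} = \left(5 + m\right) \left(5 + 7\right) = \left(5 + m\right) 12 = 60 + 12 m$)
$V{\left(-146,49 \right)} + H{\left(53,123 \right)} = -146 + \left(60 + 12 \cdot 123\right) = -146 + \left(60 + 1476\right) = -146 + 1536 = 1390$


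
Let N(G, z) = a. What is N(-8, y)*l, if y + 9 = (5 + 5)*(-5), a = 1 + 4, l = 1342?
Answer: 6710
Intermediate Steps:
a = 5
y = -59 (y = -9 + (5 + 5)*(-5) = -9 + 10*(-5) = -9 - 50 = -59)
N(G, z) = 5
N(-8, y)*l = 5*1342 = 6710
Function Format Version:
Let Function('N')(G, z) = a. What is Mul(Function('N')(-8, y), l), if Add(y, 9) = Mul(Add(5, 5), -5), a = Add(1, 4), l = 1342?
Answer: 6710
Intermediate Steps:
a = 5
y = -59 (y = Add(-9, Mul(Add(5, 5), -5)) = Add(-9, Mul(10, -5)) = Add(-9, -50) = -59)
Function('N')(G, z) = 5
Mul(Function('N')(-8, y), l) = Mul(5, 1342) = 6710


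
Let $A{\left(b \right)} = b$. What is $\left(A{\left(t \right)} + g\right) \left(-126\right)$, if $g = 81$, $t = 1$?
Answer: $-10332$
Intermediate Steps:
$\left(A{\left(t \right)} + g\right) \left(-126\right) = \left(1 + 81\right) \left(-126\right) = 82 \left(-126\right) = -10332$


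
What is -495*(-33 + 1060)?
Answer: -508365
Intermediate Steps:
-495*(-33 + 1060) = -495*1027 = -508365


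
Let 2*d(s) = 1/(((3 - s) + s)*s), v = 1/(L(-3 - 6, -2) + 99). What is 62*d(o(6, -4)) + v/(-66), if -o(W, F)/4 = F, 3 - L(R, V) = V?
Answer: 277/429 ≈ 0.64569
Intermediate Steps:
L(R, V) = 3 - V
o(W, F) = -4*F
v = 1/104 (v = 1/((3 - 1*(-2)) + 99) = 1/((3 + 2) + 99) = 1/(5 + 99) = 1/104 ≈ 0.0096154)
d(s) = 1/(6*s) (d(s) = (1/(((3 - s) + s)*s))/2 = (1/(3*s))/2 = 1/(6*s))
62*d(o(6, -4)) + v/(-66) = 62*(1/(6*((-4*(-4))))) + (1/104)/(-66) = 62*((1/6)/16) + (1/104)*(-1/66) = 62*((1/6)*(1/16)) - 1/6864 = 62*(1/96) - 1/6864 = 31/48 - 1/6864 = 277/429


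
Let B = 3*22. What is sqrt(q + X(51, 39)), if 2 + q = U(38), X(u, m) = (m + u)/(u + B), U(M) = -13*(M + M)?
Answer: 2*I*sqrt(41795)/13 ≈ 31.452*I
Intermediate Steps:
B = 66
U(M) = -26*M
X(u, m) = (m + u)/(66 + u) (X(u, m) = (m + u)/(u + 66) = (m + u)/(66 + u))
q = -990 (q = -2 - 26*38 = -2 - 988 = -990)
sqrt(q + X(51, 39)) = sqrt(-990 + (39 + 51)/(66 + 51)) = sqrt(-990 + 90/117) = sqrt(-990 + (1/117)*90) = sqrt(-990 + 10/13) = sqrt(-12860/13) = 2*I*sqrt(41795)/13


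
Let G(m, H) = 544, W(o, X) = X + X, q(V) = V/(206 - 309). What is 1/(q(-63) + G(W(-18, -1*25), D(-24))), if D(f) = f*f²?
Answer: 103/56095 ≈ 0.0018362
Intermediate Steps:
q(V) = -V/103 (q(V) = V/(-103) = V*(-1/103) = -V/103)
W(o, X) = 2*X
D(f) = f³
1/(q(-63) + G(W(-18, -1*25), D(-24))) = 1/(-1/103*(-63) + 544) = 1/(63/103 + 544) = 1/(56095/103) = 103/56095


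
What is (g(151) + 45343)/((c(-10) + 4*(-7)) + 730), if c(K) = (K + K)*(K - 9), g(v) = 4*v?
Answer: 45947/1082 ≈ 42.465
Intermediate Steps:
c(K) = 2*K*(-9 + K) (c(K) = (2*K)*(-9 + K) = 2*K*(-9 + K))
(g(151) + 45343)/((c(-10) + 4*(-7)) + 730) = (4*151 + 45343)/((2*(-10)*(-9 - 10) + 4*(-7)) + 730) = (604 + 45343)/((2*(-10)*(-19) - 28) + 730) = 45947/((380 - 28) + 730) = 45947/(352 + 730) = 45947/1082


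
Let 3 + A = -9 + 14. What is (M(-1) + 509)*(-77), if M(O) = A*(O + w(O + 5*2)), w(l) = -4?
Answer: -38423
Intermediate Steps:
A = 2 (A = -3 + (-9 + 14) = -3 + 5 = 2)
M(O) = -8 + 2*O (M(O) = 2*(O - 4) = 2*(-4 + O) = -8 + 2*O)
(M(-1) + 509)*(-77) = ((-8 + 2*(-1)) + 509)*(-77) = ((-8 - 2) + 509)*(-77) = (-10 + 509)*(-77) = 499*(-77) = -38423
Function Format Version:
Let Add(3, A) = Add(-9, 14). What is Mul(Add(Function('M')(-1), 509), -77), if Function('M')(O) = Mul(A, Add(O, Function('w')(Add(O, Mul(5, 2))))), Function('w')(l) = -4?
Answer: -38423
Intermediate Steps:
A = 2 (A = Add(-3, Add(-9, 14)) = Add(-3, 5) = 2)
Function('M')(O) = Add(-8, Mul(2, O)) (Function('M')(O) = Mul(2, Add(O, -4)) = Mul(2, Add(-4, O)) = Add(-8, Mul(2, O)))
Mul(Add(Function('M')(-1), 509), -77) = Mul(Add(Add(-8, Mul(2, -1)), 509), -77) = Mul(Add(Add(-8, -2), 509), -77) = Mul(Add(-10, 509), -77) = Mul(499, -77) = -38423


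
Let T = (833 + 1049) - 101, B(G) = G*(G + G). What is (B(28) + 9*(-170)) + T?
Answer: 1819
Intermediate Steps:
B(G) = 2*G² (B(G) = G*(2*G) = 2*G²)
T = 1781 (T = 1882 - 101 = 1781)
(B(28) + 9*(-170)) + T = (2*28² + 9*(-170)) + 1781 = (2*784 - 1530) + 1781 = (1568 - 1530) + 1781 = 38 + 1781 = 1819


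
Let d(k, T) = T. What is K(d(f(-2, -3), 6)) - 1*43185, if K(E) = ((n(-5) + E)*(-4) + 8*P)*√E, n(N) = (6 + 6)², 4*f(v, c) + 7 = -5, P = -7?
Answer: -43185 - 656*√6 ≈ -44792.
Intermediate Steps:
f(v, c) = -3 (f(v, c) = -7/4 + (¼)*(-5) = -7/4 - 5/4 = -3)
n(N) = 144 (n(N) = 12² = 144)
K(E) = √E*(-632 - 4*E) (K(E) = ((144 + E)*(-4) + 8*(-7))*√E = ((-576 - 4*E) - 56)*√E = (-632 - 4*E)*√E = √E*(-632 - 4*E))
K(d(f(-2, -3), 6)) - 1*43185 = 4*√6*(-158 - 1*6) - 1*43185 = 4*√6*(-158 - 6) - 43185 = 4*√6*(-164) - 43185 = -656*√6 - 43185 = -43185 - 656*√6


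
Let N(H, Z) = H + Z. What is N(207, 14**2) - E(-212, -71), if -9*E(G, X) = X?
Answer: 3556/9 ≈ 395.11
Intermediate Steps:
E(G, X) = -X/9
N(207, 14**2) - E(-212, -71) = (207 + 14**2) - (-1)*(-71)/9 = (207 + 196) - 1*71/9 = 403 - 71/9 = 3556/9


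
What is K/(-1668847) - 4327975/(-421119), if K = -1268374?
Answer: 7756864485331/702783179793 ≈ 11.037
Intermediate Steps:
K/(-1668847) - 4327975/(-421119) = -1268374/(-1668847) - 4327975/(-421119) = -1268374*(-1/1668847) - 4327975*(-1/421119) = 1268374/1668847 + 4327975/421119 = 7756864485331/702783179793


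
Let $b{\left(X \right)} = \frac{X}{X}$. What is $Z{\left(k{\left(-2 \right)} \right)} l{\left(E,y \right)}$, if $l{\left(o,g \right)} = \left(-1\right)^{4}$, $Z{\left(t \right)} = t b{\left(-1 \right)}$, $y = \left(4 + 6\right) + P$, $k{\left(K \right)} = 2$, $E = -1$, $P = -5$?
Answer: $2$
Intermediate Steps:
$y = 5$ ($y = \left(4 + 6\right) - 5 = 10 - 5 = 5$)
$b{\left(X \right)} = 1$
$Z{\left(t \right)} = t$ ($Z{\left(t \right)} = t 1 = t$)
$l{\left(o,g \right)} = 1$
$Z{\left(k{\left(-2 \right)} \right)} l{\left(E,y \right)} = 2 \cdot 1 = 2$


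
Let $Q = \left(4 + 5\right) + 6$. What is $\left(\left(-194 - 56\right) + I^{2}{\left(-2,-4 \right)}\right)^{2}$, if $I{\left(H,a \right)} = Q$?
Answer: $625$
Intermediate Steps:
$Q = 15$ ($Q = 9 + 6 = 15$)
$I{\left(H,a \right)} = 15$
$\left(\left(-194 - 56\right) + I^{2}{\left(-2,-4 \right)}\right)^{2} = \left(\left(-194 - 56\right) + 15^{2}\right)^{2} = \left(-250 + 225\right)^{2} = \left(-25\right)^{2} = 625$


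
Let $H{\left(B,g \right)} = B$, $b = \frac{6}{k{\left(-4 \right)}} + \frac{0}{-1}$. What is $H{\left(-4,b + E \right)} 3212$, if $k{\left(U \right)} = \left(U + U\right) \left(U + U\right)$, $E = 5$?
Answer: $-12848$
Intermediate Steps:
$k{\left(U \right)} = 4 U^{2}$ ($k{\left(U \right)} = 2 U 2 U = 4 U^{2}$)
$b = \frac{3}{32}$ ($b = \frac{6}{4 \left(-4\right)^{2}} + \frac{0}{-1} = \frac{6}{4 \cdot 16} + 0 \left(-1\right) = \frac{6}{64} + 0 = 6 \cdot \frac{1}{64} + 0 = \frac{3}{32} + 0 = \frac{3}{32} \approx 0.09375$)
$H{\left(-4,b + E \right)} 3212 = \left(-4\right) 3212 = -12848$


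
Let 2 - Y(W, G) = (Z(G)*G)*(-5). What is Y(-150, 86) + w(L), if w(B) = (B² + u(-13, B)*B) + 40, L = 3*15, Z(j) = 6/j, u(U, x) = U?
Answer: 1512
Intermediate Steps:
Y(W, G) = 32 (Y(W, G) = 2 - (6/G)*G*(-5) = 2 - 6*(-5) = 2 - 1*(-30) = 2 + 30 = 32)
L = 45
w(B) = 40 + B² - 13*B (w(B) = (B² - 13*B) + 40 = 40 + B² - 13*B)
Y(-150, 86) + w(L) = 32 + (40 + 45² - 13*45) = 32 + (40 + 2025 - 585) = 32 + 1480 = 1512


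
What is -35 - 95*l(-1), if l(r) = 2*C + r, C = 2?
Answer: -320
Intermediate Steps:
l(r) = 4 + r (l(r) = 2*2 + r = 4 + r)
-35 - 95*l(-1) = -35 - 95*(4 - 1) = -35 - 95*3 = -35 - 285 = -320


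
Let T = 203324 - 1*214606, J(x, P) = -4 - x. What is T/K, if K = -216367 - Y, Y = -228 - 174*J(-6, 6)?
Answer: 11282/215791 ≈ 0.052282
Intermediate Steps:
Y = -576 (Y = -228 - 174*(-4 - 1*(-6)) = -228 - 174*(-4 + 6) = -228 - 174*2 = -228 - 348 = -576)
T = -11282 (T = 203324 - 214606 = -11282)
K = -215791 (K = -216367 - 1*(-576) = -216367 + 576 = -215791)
T/K = -11282/(-215791) = -11282*(-1/215791) = 11282/215791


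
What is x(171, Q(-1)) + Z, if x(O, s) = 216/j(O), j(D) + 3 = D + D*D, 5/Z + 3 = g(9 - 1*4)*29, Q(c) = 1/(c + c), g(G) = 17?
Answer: 16859/960694 ≈ 0.017549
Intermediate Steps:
Q(c) = 1/(2*c)
Z = 1/98 (Z = 5/(-3 + 17*29) = 5/(-3 + 493) = 5/490 = 5*(1/490) = 1/98 ≈ 0.010204)
j(D) = -3 + D + D² (j(D) = -3 + (D + D*D) = -3 + (D + D²) = -3 + D + D²)
x(O, s) = 216/(-3 + O + O²)
x(171, Q(-1)) + Z = 216/(-3 + 171 + 171²) + 1/98 = 216/(-3 + 171 + 29241) + 1/98 = 216/29409 + 1/98 = 216*(1/29409) + 1/98 = 72/9803 + 1/98 = 16859/960694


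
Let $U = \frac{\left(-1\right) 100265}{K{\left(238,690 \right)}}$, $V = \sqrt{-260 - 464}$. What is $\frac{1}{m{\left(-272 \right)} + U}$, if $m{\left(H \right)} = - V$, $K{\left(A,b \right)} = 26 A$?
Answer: $- \frac{620439820}{37776003281} + \frac{76582688 i \sqrt{181}}{37776003281} \approx -0.016424 + 0.027274 i$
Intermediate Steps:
$V = 2 i \sqrt{181}$ ($V = \sqrt{-724} = 2 i \sqrt{181} \approx 26.907 i$)
$m{\left(H \right)} = - 2 i \sqrt{181}$
$U = - \frac{100265}{6188}$ ($U = \frac{\left(-1\right) 100265}{26 \cdot 238} = - \frac{100265}{6188} \approx -16.203$)
$\frac{1}{m{\left(-272 \right)} + U} = \frac{1}{- 2 i \sqrt{181} - \frac{100265}{6188}} = \frac{1}{- \frac{100265}{6188} - 2 i \sqrt{181}}$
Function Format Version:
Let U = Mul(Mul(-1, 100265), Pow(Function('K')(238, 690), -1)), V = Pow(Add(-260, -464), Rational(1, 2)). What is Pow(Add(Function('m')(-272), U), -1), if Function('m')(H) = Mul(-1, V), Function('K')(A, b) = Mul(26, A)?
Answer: Add(Rational(-620439820, 37776003281), Mul(Rational(76582688, 37776003281), I, Pow(181, Rational(1, 2)))) ≈ Add(-0.016424, Mul(0.027274, I))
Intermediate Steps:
V = Mul(2, I, Pow(181, Rational(1, 2))) (V = Pow(-724, Rational(1, 2)) = Mul(2, I, Pow(181, Rational(1, 2))) ≈ Mul(26.907, I))
Function('m')(H) = Mul(-2, I, Pow(181, Rational(1, 2))) (Function('m')(H) = Mul(-1, Mul(2, I, Pow(181, Rational(1, 2)))) = Mul(-2, I, Pow(181, Rational(1, 2))))
U = Rational(-100265, 6188) (U = Mul(Mul(-1, 100265), Pow(Mul(26, 238), -1)) = Mul(-100265, Pow(6188, -1)) = Mul(-100265, Rational(1, 6188)) = Rational(-100265, 6188) ≈ -16.203)
Pow(Add(Function('m')(-272), U), -1) = Pow(Add(Mul(-2, I, Pow(181, Rational(1, 2))), Rational(-100265, 6188)), -1) = Pow(Add(Rational(-100265, 6188), Mul(-2, I, Pow(181, Rational(1, 2)))), -1)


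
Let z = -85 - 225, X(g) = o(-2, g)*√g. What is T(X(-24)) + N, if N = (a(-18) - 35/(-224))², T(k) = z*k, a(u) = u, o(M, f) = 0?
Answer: 326041/1024 ≈ 318.40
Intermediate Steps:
X(g) = 0 (X(g) = 0*√g = 0)
z = -310
T(k) = -310*k
N = 326041/1024 (N = (-18 - 35/(-224))² = (-18 - 35*(-1/224))² = (-18 + 5/32)² = (-571/32)² = 326041/1024 ≈ 318.40)
T(X(-24)) + N = -310*0 + 326041/1024 = 0 + 326041/1024 = 326041/1024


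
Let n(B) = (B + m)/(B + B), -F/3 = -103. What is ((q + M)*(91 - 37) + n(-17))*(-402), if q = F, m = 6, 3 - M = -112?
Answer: -156473475/17 ≈ -9.2043e+6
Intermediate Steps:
M = 115 (M = 3 - 1*(-112) = 3 + 112 = 115)
F = 309 (F = -3*(-103) = 309)
n(B) = (6 + B)/(2*B) (n(B) = (B + 6)/(B + B) = (6 + B)/((2*B)) = (6 + B)*(1/(2*B)) = (6 + B)/(2*B))
q = 309
((q + M)*(91 - 37) + n(-17))*(-402) = ((309 + 115)*(91 - 37) + (½)*(6 - 17)/(-17))*(-402) = (424*54 + (½)*(-1/17)*(-11))*(-402) = (22896 + 11/34)*(-402) = (778475/34)*(-402) = -156473475/17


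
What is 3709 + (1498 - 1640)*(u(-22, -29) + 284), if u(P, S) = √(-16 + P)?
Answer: -36619 - 142*I*√38 ≈ -36619.0 - 875.35*I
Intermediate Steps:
3709 + (1498 - 1640)*(u(-22, -29) + 284) = 3709 + (1498 - 1640)*(√(-16 - 22) + 284) = 3709 - 142*(√(-38) + 284) = 3709 - 142*(I*√38 + 284) = 3709 - 142*(284 + I*√38) = 3709 + (-40328 - 142*I*√38) = -36619 - 142*I*√38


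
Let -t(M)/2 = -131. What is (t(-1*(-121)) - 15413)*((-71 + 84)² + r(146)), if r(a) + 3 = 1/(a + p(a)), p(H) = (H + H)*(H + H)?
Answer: -214811802211/85410 ≈ -2.5151e+6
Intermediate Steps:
t(M) = 262 (t(M) = -2*(-131) = 262)
p(H) = 4*H² (p(H) = (2*H)*(2*H) = 4*H²)
r(a) = -3 + 1/(a + 4*a²)
(t(-1*(-121)) - 15413)*((-71 + 84)² + r(146)) = (262 - 15413)*((-71 + 84)² + (1 - 12*146² - 3*146)/(146*(1 + 4*146))) = -15151*(13² + (1 - 12*21316 - 438)/(146*(1 + 584))) = -15151*(169 + (1/146)*(1 - 255792 - 438)/585) = -15151*(169 + (1/146)*(1/585)*(-256229)) = -15151*(169 - 256229/85410) = -15151*14178061/85410 = -214811802211/85410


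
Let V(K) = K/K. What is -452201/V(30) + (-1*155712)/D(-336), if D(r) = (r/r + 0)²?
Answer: -607913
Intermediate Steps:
D(r) = 1 (D(r) = (1 + 0)² = 1² = 1)
V(K) = 1
-452201/V(30) + (-1*155712)/D(-336) = -452201/1 - 1*155712/1 = -452201*1 - 155712*1 = -452201 - 155712 = -607913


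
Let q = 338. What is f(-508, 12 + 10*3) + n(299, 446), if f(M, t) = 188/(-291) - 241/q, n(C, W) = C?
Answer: 29275367/98358 ≈ 297.64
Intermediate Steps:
f(M, t) = -133675/98358 (f(M, t) = 188/(-291) - 241/338 = 188*(-1/291) - 241*1/338 = -188/291 - 241/338 = -133675/98358)
f(-508, 12 + 10*3) + n(299, 446) = -133675/98358 + 299 = 29275367/98358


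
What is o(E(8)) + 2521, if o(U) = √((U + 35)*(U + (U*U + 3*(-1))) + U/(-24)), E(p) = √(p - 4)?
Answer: 2521 + 11*√33/6 ≈ 2531.5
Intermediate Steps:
E(p) = √(-4 + p)
o(U) = √(-U/24 + (35 + U)*(-3 + U + U²)) (o(U) = √((35 + U)*(U + (U² - 3)) + U*(-1/24)) = √((35 + U)*(U + (-3 + U²)) - U/24) = √((35 + U)*(-3 + U + U²) - U/24) = √(-U/24 + (35 + U)*(-3 + U + U²)))
o(E(8)) + 2521 = √(-15120 + 144*(√(-4 + 8))³ + 4602*√(-4 + 8) + 5184*(√(-4 + 8))²)/12 + 2521 = √(-15120 + 144*(√4)³ + 4602*√4 + 5184*(√4)²)/12 + 2521 = √(-15120 + 144*2³ + 4602*2 + 5184*2²)/12 + 2521 = √(-15120 + 144*8 + 9204 + 5184*4)/12 + 2521 = √(-15120 + 1152 + 9204 + 20736)/12 + 2521 = √15972/12 + 2521 = (22*√33)/12 + 2521 = 11*√33/6 + 2521 = 2521 + 11*√33/6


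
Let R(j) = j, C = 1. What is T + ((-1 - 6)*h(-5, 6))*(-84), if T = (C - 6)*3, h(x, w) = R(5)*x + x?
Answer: -17655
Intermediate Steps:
h(x, w) = 6*x (h(x, w) = 5*x + x = 6*x)
T = -15 (T = (1 - 6)*3 = -5*3 = -15)
T + ((-1 - 6)*h(-5, 6))*(-84) = -15 + ((-1 - 6)*(6*(-5)))*(-84) = -15 - 7*(-30)*(-84) = -15 + 210*(-84) = -15 - 17640 = -17655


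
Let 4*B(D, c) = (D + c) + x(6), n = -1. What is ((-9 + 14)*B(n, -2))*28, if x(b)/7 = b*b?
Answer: 8715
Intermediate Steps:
x(b) = 7*b**2 (x(b) = 7*(b*b) = 7*b**2)
B(D, c) = 63 + D/4 + c/4 (B(D, c) = ((D + c) + 7*6**2)/4 = ((D + c) + 7*36)/4 = ((D + c) + 252)/4 = (252 + D + c)/4 = 63 + D/4 + c/4)
((-9 + 14)*B(n, -2))*28 = ((-9 + 14)*(63 + (1/4)*(-1) + (1/4)*(-2)))*28 = (5*(63 - 1/4 - 1/2))*28 = (5*(249/4))*28 = (1245/4)*28 = 8715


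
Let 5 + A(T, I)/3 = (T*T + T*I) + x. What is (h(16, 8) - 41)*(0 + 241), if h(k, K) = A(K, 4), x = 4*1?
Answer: 58804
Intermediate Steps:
x = 4
A(T, I) = -3 + 3*T² + 3*I*T (A(T, I) = -15 + 3*((T*T + T*I) + 4) = -15 + 3*((T² + I*T) + 4) = -15 + 3*(4 + T² + I*T) = -15 + (12 + 3*T² + 3*I*T) = -3 + 3*T² + 3*I*T)
h(k, K) = -3 + 3*K² + 12*K (h(k, K) = -3 + 3*K² + 3*4*K = -3 + 3*K² + 12*K)
(h(16, 8) - 41)*(0 + 241) = ((-3 + 3*8² + 12*8) - 41)*(0 + 241) = ((-3 + 3*64 + 96) - 41)*241 = ((-3 + 192 + 96) - 41)*241 = (285 - 41)*241 = 244*241 = 58804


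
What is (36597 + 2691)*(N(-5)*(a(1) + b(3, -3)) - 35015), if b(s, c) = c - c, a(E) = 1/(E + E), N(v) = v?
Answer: -1375767540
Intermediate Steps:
a(E) = 1/(2*E)
b(s, c) = 0
(36597 + 2691)*(N(-5)*(a(1) + b(3, -3)) - 35015) = (36597 + 2691)*(-5*((1/2)/1 + 0) - 35015) = 39288*(-5*((1/2)*1 + 0) - 35015) = 39288*(-5*(1/2 + 0) - 35015) = 39288*(-5*1/2 - 35015) = 39288*(-5/2 - 35015) = 39288*(-70035/2) = -1375767540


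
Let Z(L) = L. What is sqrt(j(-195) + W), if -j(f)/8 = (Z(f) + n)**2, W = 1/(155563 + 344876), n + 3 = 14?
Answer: 7*I*sqrt(1384305193257081)/500439 ≈ 520.43*I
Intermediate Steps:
n = 11 (n = -3 + 14 = 11)
W = 1/500439 ≈ 1.9982e-6
j(f) = -8*(11 + f)**2 (j(f) = -8*(f + 11)**2 = -8*(11 + f)**2)
sqrt(j(-195) + W) = sqrt(-8*(11 - 195)**2 + 1/500439) = sqrt(-8*(-184)**2 + 1/500439) = sqrt(-8*33856 + 1/500439) = sqrt(-270848 + 1/500439) = sqrt(-135542902271/500439) = 7*I*sqrt(1384305193257081)/500439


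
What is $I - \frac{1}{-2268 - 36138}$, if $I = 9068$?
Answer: $\frac{348265609}{38406} \approx 9068.0$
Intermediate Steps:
$I - \frac{1}{-2268 - 36138} = 9068 - \frac{1}{-2268 - 36138} = 9068 - \frac{1}{-38406} = 9068 - - \frac{1}{38406} = 9068 + \frac{1}{38406} = \frac{348265609}{38406}$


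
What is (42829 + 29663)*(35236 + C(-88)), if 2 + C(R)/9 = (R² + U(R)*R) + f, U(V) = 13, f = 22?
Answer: 6873401472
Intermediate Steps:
C(R) = 180 + 9*R² + 117*R (C(R) = -18 + 9*((R² + 13*R) + 22) = -18 + 9*(22 + R² + 13*R) = -18 + (198 + 9*R² + 117*R) = 180 + 9*R² + 117*R)
(42829 + 29663)*(35236 + C(-88)) = (42829 + 29663)*(35236 + (180 + 9*(-88)² + 117*(-88))) = 72492*(35236 + (180 + 9*7744 - 10296)) = 72492*(35236 + (180 + 69696 - 10296)) = 72492*(35236 + 59580) = 72492*94816 = 6873401472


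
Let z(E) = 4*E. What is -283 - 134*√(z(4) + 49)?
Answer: -283 - 134*√65 ≈ -1363.3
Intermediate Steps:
-283 - 134*√(z(4) + 49) = -283 - 134*√(4*4 + 49) = -283 - 134*√(16 + 49) = -283 - 134*√65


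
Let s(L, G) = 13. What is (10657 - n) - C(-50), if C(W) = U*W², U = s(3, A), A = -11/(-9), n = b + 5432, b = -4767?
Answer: -22508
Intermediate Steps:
n = 665 (n = -4767 + 5432 = 665)
A = 11/9 (A = -11*(-⅑) = 11/9 ≈ 1.2222)
U = 13
C(W) = 13*W²
(10657 - n) - C(-50) = (10657 - 1*665) - 13*(-50)² = (10657 - 665) - 13*2500 = 9992 - 1*32500 = 9992 - 32500 = -22508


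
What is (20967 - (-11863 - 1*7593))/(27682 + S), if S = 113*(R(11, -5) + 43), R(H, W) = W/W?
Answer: 40423/32654 ≈ 1.2379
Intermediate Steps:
R(H, W) = 1
S = 4972 (S = 113*(1 + 43) = 113*44 = 4972)
(20967 - (-11863 - 1*7593))/(27682 + S) = (20967 - (-11863 - 1*7593))/(27682 + 4972) = (20967 - (-11863 - 7593))/32654 = (20967 - 1*(-19456))*(1/32654) = (20967 + 19456)*(1/32654) = 40423*(1/32654) = 40423/32654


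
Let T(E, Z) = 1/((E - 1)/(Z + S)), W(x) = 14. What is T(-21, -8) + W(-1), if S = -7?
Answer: 323/22 ≈ 14.682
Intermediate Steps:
T(E, Z) = (-7 + Z)/(-1 + E) (T(E, Z) = 1/((E - 1)/(Z - 7)) = 1/((-1 + E)/(-7 + Z)) = (-7 + Z)/(-1 + E))
T(-21, -8) + W(-1) = (-7 - 8)/(-1 - 21) + 14 = -15/(-22) + 14 = -1/22*(-15) + 14 = 15/22 + 14 = 323/22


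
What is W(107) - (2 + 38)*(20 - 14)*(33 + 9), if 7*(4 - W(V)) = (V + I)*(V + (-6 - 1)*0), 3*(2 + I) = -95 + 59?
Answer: -80483/7 ≈ -11498.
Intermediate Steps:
I = -14 (I = -2 + (-95 + 59)/3 = -2 + (⅓)*(-36) = -2 - 12 = -14)
W(V) = 4 - V*(-14 + V)/7 (W(V) = 4 - (V - 14)*(V + (-6 - 1)*0)/7 = 4 - (-14 + V)*(V - 7*0)/7 = 4 - (-14 + V)*(V + 0)/7 = 4 - (-14 + V)*V/7 = 4 - V*(-14 + V)/7)
W(107) - (2 + 38)*(20 - 14)*(33 + 9) = (4 + 2*107 - ⅐*107²) - (2 + 38)*(20 - 14)*(33 + 9) = (4 + 214 - ⅐*11449) - 40*6*42 = (4 + 214 - 11449/7) - 40*252 = -9923/7 - 1*10080 = -9923/7 - 10080 = -80483/7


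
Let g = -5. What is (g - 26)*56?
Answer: -1736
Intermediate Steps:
(g - 26)*56 = (-5 - 26)*56 = -31*56 = -1736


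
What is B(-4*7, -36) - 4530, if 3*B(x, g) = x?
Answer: -13618/3 ≈ -4539.3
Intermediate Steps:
B(x, g) = x/3
B(-4*7, -36) - 4530 = (-4*7)/3 - 4530 = (1/3)*(-28) - 4530 = -28/3 - 4530 = -13618/3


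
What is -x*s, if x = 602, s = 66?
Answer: -39732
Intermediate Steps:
-x*s = -602*66 = -1*39732 = -39732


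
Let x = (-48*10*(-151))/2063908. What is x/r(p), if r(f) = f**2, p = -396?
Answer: 755/3371393718 ≈ 2.2394e-7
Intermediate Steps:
x = 18120/515977 (x = -480*(-151)*(1/2063908) = 72480*(1/2063908) = 18120/515977 ≈ 0.035118)
x/r(p) = 18120/(515977*((-396)**2)) = (18120/515977)/156816 = (18120/515977)*(1/156816) = 755/3371393718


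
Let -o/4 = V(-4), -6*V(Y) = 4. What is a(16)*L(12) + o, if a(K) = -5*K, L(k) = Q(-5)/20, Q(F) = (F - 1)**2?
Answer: -424/3 ≈ -141.33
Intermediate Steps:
V(Y) = -2/3 (V(Y) = -1/6*4 = -2/3)
Q(F) = (-1 + F)**2
o = 8/3 (o = -4*(-2/3) = 8/3 ≈ 2.6667)
L(k) = 9/5 (L(k) = (-1 - 5)**2/20 = (-6)**2*(1/20) = 36*(1/20) = 9/5)
a(16)*L(12) + o = -5*16*(9/5) + 8/3 = -80*9/5 + 8/3 = -144 + 8/3 = -424/3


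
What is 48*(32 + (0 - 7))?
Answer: 1200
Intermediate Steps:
48*(32 + (0 - 7)) = 48*(32 - 7) = 48*25 = 1200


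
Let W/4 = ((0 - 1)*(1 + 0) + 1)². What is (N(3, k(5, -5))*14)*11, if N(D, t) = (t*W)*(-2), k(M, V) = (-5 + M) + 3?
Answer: 0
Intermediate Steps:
k(M, V) = -2 + M
W = 0 (W = 4*((0 - 1)*(1 + 0) + 1)² = 4*(-1*1 + 1)² = 4*(-1 + 1)² = 4*0² = 4*0 = 0)
N(D, t) = 0 (N(D, t) = (t*0)*(-2) = 0*(-2) = 0)
(N(3, k(5, -5))*14)*11 = (0*14)*11 = 0*11 = 0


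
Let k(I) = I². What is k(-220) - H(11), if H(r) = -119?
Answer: 48519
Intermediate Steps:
k(-220) - H(11) = (-220)² - 1*(-119) = 48400 + 119 = 48519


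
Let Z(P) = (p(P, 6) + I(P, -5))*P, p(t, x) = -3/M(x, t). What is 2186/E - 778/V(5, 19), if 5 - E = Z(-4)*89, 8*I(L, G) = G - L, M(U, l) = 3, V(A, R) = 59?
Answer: -873346/46669 ≈ -18.714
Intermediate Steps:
p(t, x) = -1 (p(t, x) = -3/3 = -3*1/3 = -1)
I(L, G) = -L/8 + G/8 (I(L, G) = (G - L)/8 = -L/8 + G/8)
Z(P) = P*(-13/8 - P/8) (Z(P) = (-1 + (-P/8 + (1/8)*(-5)))*P = (-1 + (-P/8 - 5/8))*P = (-1 + (-5/8 - P/8))*P = (-13/8 - P/8)*P = P*(-13/8 - P/8))
E = -791/2 (E = 5 - (-1/8*(-4)*(13 - 4))*89 = 5 - (-1/8*(-4)*9)*89 = 5 - 9*89/2 = 5 - 1*801/2 = 5 - 801/2 = -791/2 ≈ -395.50)
2186/E - 778/V(5, 19) = 2186/(-791/2) - 778/59 = 2186*(-2/791) - 778*1/59 = -4372/791 - 778/59 = -873346/46669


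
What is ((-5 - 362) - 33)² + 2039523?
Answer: 2199523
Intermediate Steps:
((-5 - 362) - 33)² + 2039523 = (-367 - 33)² + 2039523 = (-400)² + 2039523 = 160000 + 2039523 = 2199523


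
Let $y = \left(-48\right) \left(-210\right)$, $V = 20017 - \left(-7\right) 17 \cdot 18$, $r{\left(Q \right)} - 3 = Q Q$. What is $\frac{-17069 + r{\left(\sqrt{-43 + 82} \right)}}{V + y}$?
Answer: $- \frac{17027}{32239} \approx -0.52815$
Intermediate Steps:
$r{\left(Q \right)} = 3 + Q^{2}$ ($r{\left(Q \right)} = 3 + Q Q = 3 + Q^{2}$)
$V = 22159$ ($V = 20017 - \left(-119\right) 18 = 20017 - -2142 = 20017 + 2142 = 22159$)
$y = 10080$
$\frac{-17069 + r{\left(\sqrt{-43 + 82} \right)}}{V + y} = \frac{-17069 + \left(3 + \left(\sqrt{-43 + 82}\right)^{2}\right)}{22159 + 10080} = \frac{-17069 + \left(3 + \left(\sqrt{39}\right)^{2}\right)}{32239} = \left(-17069 + \left(3 + 39\right)\right) \frac{1}{32239} = \left(-17069 + 42\right) \frac{1}{32239} = \left(-17027\right) \frac{1}{32239} = - \frac{17027}{32239}$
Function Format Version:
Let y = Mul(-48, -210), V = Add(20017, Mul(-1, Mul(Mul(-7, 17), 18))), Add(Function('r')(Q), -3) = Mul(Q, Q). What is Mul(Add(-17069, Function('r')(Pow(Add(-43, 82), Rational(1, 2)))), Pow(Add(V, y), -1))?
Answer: Rational(-17027, 32239) ≈ -0.52815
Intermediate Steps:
Function('r')(Q) = Add(3, Pow(Q, 2)) (Function('r')(Q) = Add(3, Mul(Q, Q)) = Add(3, Pow(Q, 2)))
V = 22159 (V = Add(20017, Mul(-1, Mul(-119, 18))) = Add(20017, Mul(-1, -2142)) = Add(20017, 2142) = 22159)
y = 10080
Mul(Add(-17069, Function('r')(Pow(Add(-43, 82), Rational(1, 2)))), Pow(Add(V, y), -1)) = Mul(Add(-17069, Add(3, Pow(Pow(Add(-43, 82), Rational(1, 2)), 2))), Pow(Add(22159, 10080), -1)) = Mul(Add(-17069, Add(3, Pow(Pow(39, Rational(1, 2)), 2))), Pow(32239, -1)) = Mul(Add(-17069, Add(3, 39)), Rational(1, 32239)) = Mul(Add(-17069, 42), Rational(1, 32239)) = Mul(-17027, Rational(1, 32239)) = Rational(-17027, 32239)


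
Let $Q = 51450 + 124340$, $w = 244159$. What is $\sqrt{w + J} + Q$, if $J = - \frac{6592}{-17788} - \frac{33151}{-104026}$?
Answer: $175790 + \frac{3 \sqrt{5805632105064469055794}}{462603622} \approx 1.7628 \cdot 10^{5}$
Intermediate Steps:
$Q = 175790$
$J = \frac{318857345}{462603622}$ ($J = \left(-6592\right) \left(- \frac{1}{17788}\right) - - \frac{33151}{104026} = \frac{1648}{4447} + \frac{33151}{104026} = \frac{318857345}{462603622} \approx 0.68927$)
$\sqrt{w + J} + Q = \sqrt{244159 + \frac{318857345}{462603622}} + 175790 = \sqrt{\frac{112949156601243}{462603622}} + 175790 = \frac{3 \sqrt{5805632105064469055794}}{462603622} + 175790 = 175790 + \frac{3 \sqrt{5805632105064469055794}}{462603622}$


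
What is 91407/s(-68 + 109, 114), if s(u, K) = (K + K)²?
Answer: 30469/17328 ≈ 1.7584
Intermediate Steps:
s(u, K) = 4*K² (s(u, K) = (2*K)² = 4*K²)
91407/s(-68 + 109, 114) = 91407/((4*114²)) = 91407/((4*12996)) = 91407/51984 = 91407*(1/51984) = 30469/17328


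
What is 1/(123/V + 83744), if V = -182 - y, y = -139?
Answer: 43/3600869 ≈ 1.1942e-5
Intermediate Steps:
V = -43 (V = -182 - 1*(-139) = -182 + 139 = -43)
1/(123/V + 83744) = 1/(123/(-43) + 83744) = 1/(123*(-1/43) + 83744) = 1/(-123/43 + 83744) = 1/(3600869/43) = 43/3600869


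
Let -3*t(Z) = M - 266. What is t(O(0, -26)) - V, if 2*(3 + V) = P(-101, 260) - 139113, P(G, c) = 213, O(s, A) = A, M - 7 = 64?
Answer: 69518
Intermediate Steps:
M = 71 (M = 7 + 64 = 71)
t(Z) = 65 (t(Z) = -(71 - 266)/3 = -⅓*(-195) = 65)
V = -69453 (V = -3 + (213 - 139113)/2 = -3 + (½)*(-138900) = -3 - 69450 = -69453)
t(O(0, -26)) - V = 65 - 1*(-69453) = 65 + 69453 = 69518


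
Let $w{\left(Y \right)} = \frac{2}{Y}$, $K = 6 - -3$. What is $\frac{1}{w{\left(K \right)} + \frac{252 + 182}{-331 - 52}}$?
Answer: $- \frac{3447}{3140} \approx -1.0978$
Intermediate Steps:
$K = 9$ ($K = 6 + 3 = 9$)
$\frac{1}{w{\left(K \right)} + \frac{252 + 182}{-331 - 52}} = \frac{1}{\frac{2}{9} + \frac{252 + 182}{-331 - 52}} = \frac{1}{2 \cdot \frac{1}{9} + \frac{434}{-383}} = \frac{1}{\frac{2}{9} + 434 \left(- \frac{1}{383}\right)} = \frac{1}{\frac{2}{9} - \frac{434}{383}} = \frac{1}{- \frac{3140}{3447}} = - \frac{3447}{3140}$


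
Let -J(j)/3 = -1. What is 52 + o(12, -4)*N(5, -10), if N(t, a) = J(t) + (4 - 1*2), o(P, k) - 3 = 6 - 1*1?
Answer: 92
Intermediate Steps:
o(P, k) = 8 (o(P, k) = 3 + (6 - 1*1) = 3 + (6 - 1) = 3 + 5 = 8)
J(j) = 3 (J(j) = -3*(-1) = 3)
N(t, a) = 5 (N(t, a) = 3 + (4 - 1*2) = 3 + (4 - 2) = 3 + 2 = 5)
52 + o(12, -4)*N(5, -10) = 52 + 8*5 = 52 + 40 = 92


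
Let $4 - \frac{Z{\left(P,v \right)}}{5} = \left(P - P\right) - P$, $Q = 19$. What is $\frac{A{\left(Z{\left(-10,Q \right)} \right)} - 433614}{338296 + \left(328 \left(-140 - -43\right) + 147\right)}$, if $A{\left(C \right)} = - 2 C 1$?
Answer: $- \frac{144518}{102209} \approx -1.4139$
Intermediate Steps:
$Z{\left(P,v \right)} = 20 + 5 P$ ($Z{\left(P,v \right)} = 20 - 5 \left(\left(P - P\right) - P\right) = 20 - 5 \left(0 - P\right) = 20 - 5 \left(- P\right) = 20 + 5 P$)
$A{\left(C \right)} = - 2 C$
$\frac{A{\left(Z{\left(-10,Q \right)} \right)} - 433614}{338296 + \left(328 \left(-140 - -43\right) + 147\right)} = \frac{- 2 \left(20 + 5 \left(-10\right)\right) - 433614}{338296 + \left(328 \left(-140 - -43\right) + 147\right)} = \frac{- 2 \left(20 - 50\right) - 433614}{338296 + \left(328 \left(-140 + 43\right) + 147\right)} = \frac{\left(-2\right) \left(-30\right) - 433614}{338296 + \left(328 \left(-97\right) + 147\right)} = \frac{60 - 433614}{338296 + \left(-31816 + 147\right)} = - \frac{433554}{338296 - 31669} = - \frac{433554}{306627} = \left(-433554\right) \frac{1}{306627} = - \frac{144518}{102209}$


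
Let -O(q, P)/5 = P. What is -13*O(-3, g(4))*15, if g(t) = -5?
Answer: -4875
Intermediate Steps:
O(q, P) = -5*P
-13*O(-3, g(4))*15 = -(-65)*(-5)*15 = -13*25*15 = -325*15 = -4875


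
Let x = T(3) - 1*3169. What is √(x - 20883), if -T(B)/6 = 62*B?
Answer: 44*I*√13 ≈ 158.64*I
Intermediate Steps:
T(B) = -372*B
x = -4285 (x = -372*3 - 1*3169 = -1116 - 3169 = -4285)
√(x - 20883) = √(-4285 - 20883) = √(-25168) = 44*I*√13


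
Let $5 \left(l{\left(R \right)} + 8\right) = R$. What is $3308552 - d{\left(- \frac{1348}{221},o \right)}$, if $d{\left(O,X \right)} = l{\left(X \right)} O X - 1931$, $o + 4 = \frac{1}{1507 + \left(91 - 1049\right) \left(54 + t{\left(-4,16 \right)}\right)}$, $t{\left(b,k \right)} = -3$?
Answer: $\frac{126190528630538231}{38115992417} \approx 3.3107 \cdot 10^{6}$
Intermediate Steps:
$l{\left(R \right)} = -8 + \frac{R}{5}$
$o = - \frac{189405}{47351}$ ($o = -4 + \frac{1}{1507 + \left(91 - 1049\right) \left(54 - 3\right)} = -4 + \frac{1}{1507 - 48858} = -4 + \frac{1}{-47351} = -4 - \frac{1}{47351} = - \frac{189405}{47351} \approx -4.0$)
$d{\left(O,X \right)} = -1931 + O X \left(-8 + \frac{X}{5}\right)$ ($d{\left(O,X \right)} = \left(-8 + \frac{X}{5}\right) O X - 1931 = O \left(-8 + \frac{X}{5}\right) X - 1931 = O X \left(-8 + \frac{X}{5}\right) - 1931 = -1931 + O X \left(-8 + \frac{X}{5}\right)$)
$3308552 - d{\left(- \frac{1348}{221},o \right)} = 3308552 - \left(-1931 + \frac{1}{5} \left(- \frac{1348}{221}\right) \left(- \frac{189405}{47351}\right) \left(-40 - \frac{189405}{47351}\right)\right) = 3308552 - \left(-1931 + \frac{1}{5} \left(\left(-1348\right) \frac{1}{221}\right) \left(- \frac{189405}{47351}\right) \left(- \frac{2083445}{47351}\right)\right) = 3308552 - \left(-1931 + \frac{1}{5} \left(- \frac{1348}{221}\right) \left(- \frac{189405}{47351}\right) \left(- \frac{2083445}{47351}\right)\right) = 3308552 - \left(-1931 - \frac{8183705930820}{38115992417}\right) = 3308552 - - \frac{81785687288047}{38115992417} = 3308552 + \frac{81785687288047}{38115992417} = \frac{126190528630538231}{38115992417}$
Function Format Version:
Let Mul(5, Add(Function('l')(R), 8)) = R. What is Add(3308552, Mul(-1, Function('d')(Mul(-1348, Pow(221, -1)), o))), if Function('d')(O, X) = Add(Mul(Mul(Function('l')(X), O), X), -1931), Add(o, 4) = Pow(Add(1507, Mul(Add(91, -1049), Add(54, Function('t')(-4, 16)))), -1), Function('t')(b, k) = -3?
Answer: Rational(126190528630538231, 38115992417) ≈ 3.3107e+6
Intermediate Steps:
Function('l')(R) = Add(-8, Mul(Rational(1, 5), R))
o = Rational(-189405, 47351) (o = Add(-4, Pow(Add(1507, Mul(Add(91, -1049), Add(54, -3))), -1)) = Add(-4, Pow(Add(1507, Mul(-958, 51)), -1)) = Add(-4, Pow(Add(1507, -48858), -1)) = Add(-4, Pow(-47351, -1)) = Add(-4, Rational(-1, 47351)) = Rational(-189405, 47351) ≈ -4.0000)
Function('d')(O, X) = Add(-1931, Mul(O, X, Add(-8, Mul(Rational(1, 5), X)))) (Function('d')(O, X) = Add(Mul(Mul(Add(-8, Mul(Rational(1, 5), X)), O), X), -1931) = Add(Mul(Mul(O, Add(-8, Mul(Rational(1, 5), X))), X), -1931) = Add(Mul(O, X, Add(-8, Mul(Rational(1, 5), X))), -1931) = Add(-1931, Mul(O, X, Add(-8, Mul(Rational(1, 5), X)))))
Add(3308552, Mul(-1, Function('d')(Mul(-1348, Pow(221, -1)), o))) = Add(3308552, Mul(-1, Add(-1931, Mul(Rational(1, 5), Mul(-1348, Pow(221, -1)), Rational(-189405, 47351), Add(-40, Rational(-189405, 47351)))))) = Add(3308552, Mul(-1, Add(-1931, Mul(Rational(1, 5), Mul(-1348, Rational(1, 221)), Rational(-189405, 47351), Rational(-2083445, 47351))))) = Add(3308552, Mul(-1, Add(-1931, Mul(Rational(1, 5), Rational(-1348, 221), Rational(-189405, 47351), Rational(-2083445, 47351))))) = Add(3308552, Mul(-1, Add(-1931, Rational(-8183705930820, 38115992417)))) = Add(3308552, Mul(-1, Rational(-81785687288047, 38115992417))) = Add(3308552, Rational(81785687288047, 38115992417)) = Rational(126190528630538231, 38115992417)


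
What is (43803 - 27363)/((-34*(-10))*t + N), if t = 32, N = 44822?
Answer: 8220/27851 ≈ 0.29514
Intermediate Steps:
(43803 - 27363)/((-34*(-10))*t + N) = (43803 - 27363)/(-34*(-10)*32 + 44822) = 16440/(340*32 + 44822) = 16440/(10880 + 44822) = 16440/55702 = 16440*(1/55702) = 8220/27851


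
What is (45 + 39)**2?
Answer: 7056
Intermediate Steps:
(45 + 39)**2 = 84**2 = 7056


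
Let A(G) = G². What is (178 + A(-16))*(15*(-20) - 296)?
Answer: -258664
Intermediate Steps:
(178 + A(-16))*(15*(-20) - 296) = (178 + (-16)²)*(15*(-20) - 296) = (178 + 256)*(-300 - 296) = 434*(-596) = -258664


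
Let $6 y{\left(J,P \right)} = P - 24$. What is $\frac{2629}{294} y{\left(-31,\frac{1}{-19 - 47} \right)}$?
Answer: $- \frac{378815}{10584} \approx -35.791$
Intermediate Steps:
$y{\left(J,P \right)} = -4 + \frac{P}{6}$ ($y{\left(J,P \right)} = \frac{P - 24}{6} = \frac{-24 + P}{6} = -4 + \frac{P}{6}$)
$\frac{2629}{294} y{\left(-31,\frac{1}{-19 - 47} \right)} = \frac{2629}{294} \left(-4 + \frac{1}{6 \left(-19 - 47\right)}\right) = 2629 \cdot \frac{1}{294} \left(-4 + \frac{1}{6 \left(-66\right)}\right) = \frac{2629 \left(-4 + \frac{1}{6} \left(- \frac{1}{66}\right)\right)}{294} = \frac{2629 \left(-4 - \frac{1}{396}\right)}{294} = \frac{2629}{294} \left(- \frac{1585}{396}\right) = - \frac{378815}{10584}$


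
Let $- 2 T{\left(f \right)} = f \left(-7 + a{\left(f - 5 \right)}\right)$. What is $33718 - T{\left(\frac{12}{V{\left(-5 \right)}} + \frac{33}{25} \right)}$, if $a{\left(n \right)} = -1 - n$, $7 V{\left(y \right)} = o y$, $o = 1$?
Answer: $\frac{21013378}{625} \approx 33621.0$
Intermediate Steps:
$V{\left(y \right)} = \frac{y}{7}$ ($V{\left(y \right)} = \frac{1 y}{7} = \frac{y}{7}$)
$T{\left(f \right)} = - \frac{f \left(-3 - f\right)}{2}$ ($T{\left(f \right)} = - \frac{f \left(-7 - \left(1 - 5 + f\right)\right)}{2} = - \frac{f \left(-7 - \left(-4 + f\right)\right)}{2} = - \frac{f \left(-3 - f\right)}{2}$)
$33718 - T{\left(\frac{12}{V{\left(-5 \right)}} + \frac{33}{25} \right)} = 33718 - \frac{\left(\frac{12}{\frac{1}{7} \left(-5\right)} + \frac{33}{25}\right) \left(3 + \left(\frac{12}{\frac{1}{7} \left(-5\right)} + \frac{33}{25}\right)\right)}{2} = 33718 - \frac{\left(\frac{12}{- \frac{5}{7}} + 33 \cdot \frac{1}{25}\right) \left(3 + \left(\frac{12}{- \frac{5}{7}} + 33 \cdot \frac{1}{25}\right)\right)}{2} = 33718 - \frac{\left(12 \left(- \frac{7}{5}\right) + \frac{33}{25}\right) \left(3 + \left(12 \left(- \frac{7}{5}\right) + \frac{33}{25}\right)\right)}{2} = 33718 - \frac{\left(- \frac{84}{5} + \frac{33}{25}\right) \left(3 + \left(- \frac{84}{5} + \frac{33}{25}\right)\right)}{2} = 33718 - \frac{1}{2} \left(- \frac{387}{25}\right) \left(3 - \frac{387}{25}\right) = 33718 - \frac{1}{2} \left(- \frac{387}{25}\right) \left(- \frac{312}{25}\right) = 33718 - \frac{60372}{625} = \frac{21013378}{625}$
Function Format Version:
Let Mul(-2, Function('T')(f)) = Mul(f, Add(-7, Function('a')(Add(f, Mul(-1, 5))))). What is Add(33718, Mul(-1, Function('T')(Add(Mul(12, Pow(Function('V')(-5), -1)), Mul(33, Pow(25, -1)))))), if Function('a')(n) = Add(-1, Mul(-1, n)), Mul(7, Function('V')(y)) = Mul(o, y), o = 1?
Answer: Rational(21013378, 625) ≈ 33621.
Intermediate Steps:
Function('V')(y) = Mul(Rational(1, 7), y) (Function('V')(y) = Mul(Rational(1, 7), Mul(1, y)) = Mul(Rational(1, 7), y))
Function('T')(f) = Mul(Rational(-1, 2), f, Add(-3, Mul(-1, f))) (Function('T')(f) = Mul(Rational(-1, 2), Mul(f, Add(-7, Add(-1, Mul(-1, Add(f, Mul(-1, 5))))))) = Mul(Rational(-1, 2), Mul(f, Add(-7, Add(-1, Mul(-1, Add(f, -5)))))) = Mul(Rational(-1, 2), Mul(f, Add(-7, Add(-1, Mul(-1, Add(-5, f)))))) = Mul(Rational(-1, 2), Mul(f, Add(-7, Add(-1, Add(5, Mul(-1, f)))))) = Mul(Rational(-1, 2), Mul(f, Add(-7, Add(4, Mul(-1, f))))) = Mul(Rational(-1, 2), Mul(f, Add(-3, Mul(-1, f)))) = Mul(Rational(-1, 2), f, Add(-3, Mul(-1, f))))
Add(33718, Mul(-1, Function('T')(Add(Mul(12, Pow(Function('V')(-5), -1)), Mul(33, Pow(25, -1)))))) = Add(33718, Mul(-1, Mul(Rational(1, 2), Add(Mul(12, Pow(Mul(Rational(1, 7), -5), -1)), Mul(33, Pow(25, -1))), Add(3, Add(Mul(12, Pow(Mul(Rational(1, 7), -5), -1)), Mul(33, Pow(25, -1))))))) = Add(33718, Mul(-1, Mul(Rational(1, 2), Add(Mul(12, Pow(Rational(-5, 7), -1)), Mul(33, Rational(1, 25))), Add(3, Add(Mul(12, Pow(Rational(-5, 7), -1)), Mul(33, Rational(1, 25))))))) = Add(33718, Mul(-1, Mul(Rational(1, 2), Add(Mul(12, Rational(-7, 5)), Rational(33, 25)), Add(3, Add(Mul(12, Rational(-7, 5)), Rational(33, 25)))))) = Add(33718, Mul(-1, Mul(Rational(1, 2), Add(Rational(-84, 5), Rational(33, 25)), Add(3, Add(Rational(-84, 5), Rational(33, 25)))))) = Add(33718, Mul(-1, Mul(Rational(1, 2), Rational(-387, 25), Add(3, Rational(-387, 25))))) = Add(33718, Mul(-1, Mul(Rational(1, 2), Rational(-387, 25), Rational(-312, 25)))) = Add(33718, Mul(-1, Rational(60372, 625))) = Add(33718, Rational(-60372, 625)) = Rational(21013378, 625)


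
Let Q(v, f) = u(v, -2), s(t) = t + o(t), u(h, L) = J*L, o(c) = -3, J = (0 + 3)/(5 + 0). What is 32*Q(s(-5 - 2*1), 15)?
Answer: -192/5 ≈ -38.400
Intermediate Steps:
J = ⅗ (J = 3/5 = 3*(⅕) = ⅗ ≈ 0.60000)
u(h, L) = 3*L/5
s(t) = -3 + t (s(t) = t - 3 = -3 + t)
Q(v, f) = -6/5 (Q(v, f) = (⅗)*(-2) = -6/5)
32*Q(s(-5 - 2*1), 15) = 32*(-6/5) = -192/5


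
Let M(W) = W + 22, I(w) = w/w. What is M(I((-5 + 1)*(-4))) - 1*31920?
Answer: -31897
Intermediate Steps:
I(w) = 1
M(W) = 22 + W
M(I((-5 + 1)*(-4))) - 1*31920 = (22 + 1) - 1*31920 = 23 - 31920 = -31897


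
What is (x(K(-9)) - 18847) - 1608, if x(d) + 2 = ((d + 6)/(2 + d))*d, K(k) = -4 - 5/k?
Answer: -2392756/117 ≈ -20451.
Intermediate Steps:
K(k) = -4 - 5/k
x(d) = -2 + d*(6 + d)/(2 + d) (x(d) = -2 + ((d + 6)/(2 + d))*d = -2 + ((6 + d)/(2 + d))*d = -2 + d*(6 + d)/(2 + d))
(x(K(-9)) - 18847) - 1608 = ((-4 + (-4 - 5/(-9))**2 + 4*(-4 - 5/(-9)))/(2 + (-4 - 5/(-9))) - 18847) - 1608 = ((-4 + (-4 - 5*(-1/9))**2 + 4*(-4 - 5*(-1/9)))/(2 + (-4 - 5*(-1/9))) - 18847) - 1608 = ((-4 + (-4 + 5/9)**2 + 4*(-4 + 5/9))/(2 + (-4 + 5/9)) - 18847) - 1608 = ((-4 + (-31/9)**2 + 4*(-31/9))/(2 - 31/9) - 18847) - 1608 = ((-4 + 961/81 - 124/9)/(-13/9) - 18847) - 1608 = (-9/13*(-479/81) - 18847) - 1608 = (479/117 - 18847) - 1608 = -2204620/117 - 1608 = -2392756/117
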